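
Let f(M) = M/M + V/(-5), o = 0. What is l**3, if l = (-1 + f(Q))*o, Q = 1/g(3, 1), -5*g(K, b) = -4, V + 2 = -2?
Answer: 0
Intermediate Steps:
V = -4 (V = -2 - 2 = -4)
g(K, b) = 4/5 (g(K, b) = -1/5*(-4) = 4/5)
Q = 5/4 (Q = 1/(4/5) = 5/4 ≈ 1.2500)
f(M) = 9/5 (f(M) = M/M - 4/(-5) = 1 - 4*(-1/5) = 1 + 4/5 = 9/5)
l = 0 (l = (-1 + 9/5)*0 = (4/5)*0 = 0)
l**3 = 0**3 = 0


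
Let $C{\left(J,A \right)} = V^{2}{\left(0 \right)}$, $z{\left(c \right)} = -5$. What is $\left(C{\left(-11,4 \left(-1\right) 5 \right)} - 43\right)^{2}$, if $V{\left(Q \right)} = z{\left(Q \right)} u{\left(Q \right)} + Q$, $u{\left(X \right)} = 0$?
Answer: $1849$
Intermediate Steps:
$V{\left(Q \right)} = Q$ ($V{\left(Q \right)} = \left(-5\right) 0 + Q = 0 + Q = Q$)
$C{\left(J,A \right)} = 0$ ($C{\left(J,A \right)} = 0^{2} = 0$)
$\left(C{\left(-11,4 \left(-1\right) 5 \right)} - 43\right)^{2} = \left(0 - 43\right)^{2} = \left(-43\right)^{2} = 1849$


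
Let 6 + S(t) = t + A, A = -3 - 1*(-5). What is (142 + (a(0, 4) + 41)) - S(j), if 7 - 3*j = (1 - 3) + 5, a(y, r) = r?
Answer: 569/3 ≈ 189.67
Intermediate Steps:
A = 2 (A = -3 + 5 = 2)
j = 4/3 (j = 7/3 - ((1 - 3) + 5)/3 = 7/3 - (-2 + 5)/3 = 7/3 - ⅓*3 = 7/3 - 1 = 4/3 ≈ 1.3333)
S(t) = -4 + t (S(t) = -6 + (t + 2) = -6 + (2 + t) = -4 + t)
(142 + (a(0, 4) + 41)) - S(j) = (142 + (4 + 41)) - (-4 + 4/3) = (142 + 45) - 1*(-8/3) = 187 + 8/3 = 569/3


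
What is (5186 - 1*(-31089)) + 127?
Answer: 36402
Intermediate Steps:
(5186 - 1*(-31089)) + 127 = (5186 + 31089) + 127 = 36275 + 127 = 36402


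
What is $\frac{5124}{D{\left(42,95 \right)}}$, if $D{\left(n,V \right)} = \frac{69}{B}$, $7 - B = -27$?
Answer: $\frac{58072}{23} \approx 2524.9$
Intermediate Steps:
$B = 34$ ($B = 7 - -27 = 7 + 27 = 34$)
$D{\left(n,V \right)} = \frac{69}{34}$
$\frac{5124}{D{\left(42,95 \right)}} = \frac{5124}{\frac{69}{34}} = 5124 \cdot \frac{34}{69} = \frac{58072}{23}$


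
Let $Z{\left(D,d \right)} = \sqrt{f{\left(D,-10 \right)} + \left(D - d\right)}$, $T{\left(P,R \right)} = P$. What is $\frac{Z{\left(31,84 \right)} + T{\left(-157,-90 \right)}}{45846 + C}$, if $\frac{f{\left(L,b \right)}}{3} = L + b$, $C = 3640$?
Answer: $- \frac{157}{49486} + \frac{\sqrt{10}}{49486} \approx -0.0031087$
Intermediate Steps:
$f{\left(L,b \right)} = 3 L + 3 b$ ($f{\left(L,b \right)} = 3 \left(L + b\right) = 3 L + 3 b$)
$Z{\left(D,d \right)} = \sqrt{-30 - d + 4 D}$ ($Z{\left(D,d \right)} = \sqrt{\left(3 D + 3 \left(-10\right)\right) + \left(D - d\right)} = \sqrt{\left(3 D - 30\right) + \left(D - d\right)} = \sqrt{\left(-30 + 3 D\right) + \left(D - d\right)} = \sqrt{-30 - d + 4 D}$)
$\frac{Z{\left(31,84 \right)} + T{\left(-157,-90 \right)}}{45846 + C} = \frac{\sqrt{-30 - 84 + 4 \cdot 31} - 157}{45846 + 3640} = \frac{\sqrt{-30 - 84 + 124} - 157}{49486} = \left(\sqrt{10} - 157\right) \frac{1}{49486} = \left(-157 + \sqrt{10}\right) \frac{1}{49486} = - \frac{157}{49486} + \frac{\sqrt{10}}{49486}$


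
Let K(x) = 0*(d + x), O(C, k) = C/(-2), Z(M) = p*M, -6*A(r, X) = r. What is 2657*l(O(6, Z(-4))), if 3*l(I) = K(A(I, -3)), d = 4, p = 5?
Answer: 0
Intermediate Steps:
A(r, X) = -r/6
Z(M) = 5*M
O(C, k) = -C/2 (O(C, k) = C*(-½) = -C/2)
K(x) = 0 (K(x) = 0*(4 + x) = 0)
l(I) = 0 (l(I) = (⅓)*0 = 0)
2657*l(O(6, Z(-4))) = 2657*0 = 0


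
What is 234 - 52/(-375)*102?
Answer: 31018/125 ≈ 248.14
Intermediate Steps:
234 - 52/(-375)*102 = 234 - 52*(-1/375)*102 = 234 + (52/375)*102 = 234 + 1768/125 = 31018/125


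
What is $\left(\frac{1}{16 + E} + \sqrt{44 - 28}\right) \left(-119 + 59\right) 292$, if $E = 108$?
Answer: $- \frac{2176860}{31} \approx -70221.0$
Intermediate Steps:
$\left(\frac{1}{16 + E} + \sqrt{44 - 28}\right) \left(-119 + 59\right) 292 = \left(\frac{1}{16 + 108} + \sqrt{44 - 28}\right) \left(-119 + 59\right) 292 = \left(\frac{1}{124} + \sqrt{16}\right) \left(-60\right) 292 = \left(\frac{1}{124} + 4\right) \left(-60\right) 292 = \frac{497}{124} \left(-60\right) 292 = \left(- \frac{7455}{31}\right) 292 = - \frac{2176860}{31}$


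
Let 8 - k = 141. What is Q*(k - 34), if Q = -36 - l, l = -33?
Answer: 501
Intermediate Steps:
k = -133 (k = 8 - 1*141 = 8 - 141 = -133)
Q = -3 (Q = -36 - 1*(-33) = -36 + 33 = -3)
Q*(k - 34) = -3*(-133 - 34) = -3*(-167) = 501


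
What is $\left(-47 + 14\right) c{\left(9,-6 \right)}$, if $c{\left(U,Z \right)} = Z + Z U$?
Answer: $1980$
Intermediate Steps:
$c{\left(U,Z \right)} = Z + U Z$
$\left(-47 + 14\right) c{\left(9,-6 \right)} = \left(-47 + 14\right) \left(- 6 \left(1 + 9\right)\right) = - 33 \left(\left(-6\right) 10\right) = \left(-33\right) \left(-60\right) = 1980$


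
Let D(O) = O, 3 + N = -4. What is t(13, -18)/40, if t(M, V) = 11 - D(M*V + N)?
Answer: 63/10 ≈ 6.3000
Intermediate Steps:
N = -7 (N = -3 - 4 = -7)
t(M, V) = 18 - M*V (t(M, V) = 11 - (M*V - 7) = 11 - (-7 + M*V) = 11 + (7 - M*V) = 18 - M*V)
t(13, -18)/40 = (18 - 1*13*(-18))/40 = (18 + 234)/40 = (1/40)*252 = 63/10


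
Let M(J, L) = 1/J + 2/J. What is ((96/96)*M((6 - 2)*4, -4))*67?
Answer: 201/16 ≈ 12.563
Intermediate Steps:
M(J, L) = 3/J (M(J, L) = 1/J + 2/J = 3/J)
((96/96)*M((6 - 2)*4, -4))*67 = ((96/96)*(3/(((6 - 2)*4))))*67 = ((96*(1/96))*(3/((4*4))))*67 = (1*(3/16))*67 = (3/16)*67 = 201/16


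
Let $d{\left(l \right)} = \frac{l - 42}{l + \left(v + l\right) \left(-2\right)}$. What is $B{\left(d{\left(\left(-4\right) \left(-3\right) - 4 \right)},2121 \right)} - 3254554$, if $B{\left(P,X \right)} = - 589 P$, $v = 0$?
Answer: $- \frac{13028229}{4} \approx -3.2571 \cdot 10^{6}$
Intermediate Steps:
$d{\left(l \right)} = - \frac{-42 + l}{l}$ ($d{\left(l \right)} = \frac{l - 42}{l + \left(0 + l\right) \left(-2\right)} = \frac{-42 + l}{l + l \left(-2\right)} = \frac{-42 + l}{l - 2 l} = \frac{-42 + l}{\left(-1\right) l} = \left(-42 + l\right) \left(- \frac{1}{l}\right) = - \frac{-42 + l}{l}$)
$B{\left(P,X \right)} = - 589 P$
$B{\left(d{\left(\left(-4\right) \left(-3\right) - 4 \right)},2121 \right)} - 3254554 = - 589 \frac{42 - \left(\left(-4\right) \left(-3\right) - 4\right)}{\left(-4\right) \left(-3\right) - 4} - 3254554 = - 589 \frac{42 - \left(12 - 4\right)}{12 - 4} - 3254554 = - 589 \frac{42 - 8}{8} - 3254554 = - 589 \cdot \frac{1}{8} \cdot 34 - 3254554 = \left(-589\right) \frac{17}{4} - 3254554 = - \frac{10013}{4} - 3254554 = - \frac{13028229}{4}$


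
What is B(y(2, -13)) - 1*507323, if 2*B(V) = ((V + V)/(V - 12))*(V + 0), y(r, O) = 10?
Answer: -507373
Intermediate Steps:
B(V) = V²/(-12 + V) (B(V) = (((V + V)/(V - 12))*(V + 0))/2 = (((2*V)/(-12 + V))*V)/2 = ((2*V/(-12 + V))*V)/2 = (2*V²/(-12 + V))/2 = V²/(-12 + V))
B(y(2, -13)) - 1*507323 = 10²/(-12 + 10) - 1*507323 = 100/(-2) - 507323 = 100*(-½) - 507323 = -50 - 507323 = -507373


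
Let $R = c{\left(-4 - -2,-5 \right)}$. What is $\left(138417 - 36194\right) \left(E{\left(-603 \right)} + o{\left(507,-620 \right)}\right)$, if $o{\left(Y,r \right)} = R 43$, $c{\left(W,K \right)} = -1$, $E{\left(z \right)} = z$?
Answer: $-66036058$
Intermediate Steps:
$R = -1$
$o{\left(Y,r \right)} = -43$ ($o{\left(Y,r \right)} = \left(-1\right) 43 = -43$)
$\left(138417 - 36194\right) \left(E{\left(-603 \right)} + o{\left(507,-620 \right)}\right) = \left(138417 - 36194\right) \left(-603 - 43\right) = 102223 \left(-646\right) = -66036058$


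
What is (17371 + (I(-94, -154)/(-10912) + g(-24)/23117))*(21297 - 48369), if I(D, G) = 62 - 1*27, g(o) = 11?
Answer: -3707071353174366/7882897 ≈ -4.7027e+8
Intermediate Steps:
I(D, G) = 35 (I(D, G) = 62 - 27 = 35)
(17371 + (I(-94, -154)/(-10912) + g(-24)/23117))*(21297 - 48369) = (17371 + (35/(-10912) + 11/23117))*(21297 - 48369) = (17371 + (35*(-1/10912) + 11*(1/23117)))*(-27072) = (17371 + (-35/10912 + 11/23117))*(-27072) = (17371 - 689063/252252704)*(-27072) = (4381881032121/252252704)*(-27072) = -3707071353174366/7882897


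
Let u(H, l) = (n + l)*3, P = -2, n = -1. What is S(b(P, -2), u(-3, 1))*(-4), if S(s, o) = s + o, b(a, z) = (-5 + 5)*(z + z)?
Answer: 0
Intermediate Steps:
b(a, z) = 0 (b(a, z) = 0*(2*z) = 0)
u(H, l) = -3 + 3*l (u(H, l) = (-1 + l)*3 = -3 + 3*l)
S(s, o) = o + s
S(b(P, -2), u(-3, 1))*(-4) = ((-3 + 3*1) + 0)*(-4) = ((-3 + 3) + 0)*(-4) = (0 + 0)*(-4) = 0*(-4) = 0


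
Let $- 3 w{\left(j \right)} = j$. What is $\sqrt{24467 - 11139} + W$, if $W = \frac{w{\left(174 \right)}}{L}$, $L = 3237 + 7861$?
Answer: $- \frac{29}{5549} + 28 \sqrt{17} \approx 115.44$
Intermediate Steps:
$w{\left(j \right)} = - \frac{j}{3}$
$L = 11098$
$W = - \frac{29}{5549}$ ($W = \frac{\left(- \frac{1}{3}\right) 174}{11098} = \left(-58\right) \frac{1}{11098} = - \frac{29}{5549} \approx -0.0052262$)
$\sqrt{24467 - 11139} + W = \sqrt{24467 - 11139} - \frac{29}{5549} = \sqrt{13328} - \frac{29}{5549} = 28 \sqrt{17} - \frac{29}{5549} = - \frac{29}{5549} + 28 \sqrt{17}$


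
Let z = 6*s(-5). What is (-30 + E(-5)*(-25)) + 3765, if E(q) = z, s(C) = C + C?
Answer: 5235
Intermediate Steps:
s(C) = 2*C
z = -60 (z = 6*(2*(-5)) = 6*(-10) = -60)
E(q) = -60
(-30 + E(-5)*(-25)) + 3765 = (-30 - 60*(-25)) + 3765 = (-30 + 1500) + 3765 = 1470 + 3765 = 5235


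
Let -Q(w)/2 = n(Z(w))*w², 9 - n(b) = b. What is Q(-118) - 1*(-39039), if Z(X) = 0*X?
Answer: -211593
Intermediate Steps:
Z(X) = 0
n(b) = 9 - b
Q(w) = -18*w² (Q(w) = -2*(9 - 1*0)*w² = -2*(9 + 0)*w² = -18*w²)
Q(-118) - 1*(-39039) = -18*(-118)² - 1*(-39039) = -18*13924 + 39039 = -250632 + 39039 = -211593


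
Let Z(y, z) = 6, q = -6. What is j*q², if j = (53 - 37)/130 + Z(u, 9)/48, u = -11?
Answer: 1161/130 ≈ 8.9308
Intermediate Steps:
j = 129/520 (j = (53 - 37)/130 + 6/48 = 16*(1/130) + 6*(1/48) = 8/65 + ⅛ = 129/520 ≈ 0.24808)
j*q² = (129/520)*(-6)² = (129/520)*36 = 1161/130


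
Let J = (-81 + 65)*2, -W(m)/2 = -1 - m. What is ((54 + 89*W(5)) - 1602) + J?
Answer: -512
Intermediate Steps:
W(m) = 2 + 2*m (W(m) = -2*(-1 - m) = 2 + 2*m)
J = -32 (J = -16*2 = -32)
((54 + 89*W(5)) - 1602) + J = ((54 + 89*(2 + 2*5)) - 1602) - 32 = ((54 + 89*(2 + 10)) - 1602) - 32 = ((54 + 89*12) - 1602) - 32 = ((54 + 1068) - 1602) - 32 = (1122 - 1602) - 32 = -480 - 32 = -512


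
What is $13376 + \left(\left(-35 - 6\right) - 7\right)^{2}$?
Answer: $15680$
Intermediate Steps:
$13376 + \left(\left(-35 - 6\right) - 7\right)^{2} = 13376 + \left(-41 - 7\right)^{2} = 13376 + \left(-48\right)^{2} = 13376 + 2304 = 15680$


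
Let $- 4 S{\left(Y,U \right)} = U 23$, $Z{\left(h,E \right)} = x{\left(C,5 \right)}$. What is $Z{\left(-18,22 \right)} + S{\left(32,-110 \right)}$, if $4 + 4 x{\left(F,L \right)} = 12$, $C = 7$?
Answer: $\frac{1269}{2} \approx 634.5$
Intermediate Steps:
$x{\left(F,L \right)} = 2$ ($x{\left(F,L \right)} = -1 + \frac{1}{4} \cdot 12 = -1 + 3 = 2$)
$Z{\left(h,E \right)} = 2$
$S{\left(Y,U \right)} = - \frac{23 U}{4}$ ($S{\left(Y,U \right)} = - \frac{U 23}{4} = - \frac{23 U}{4}$)
$Z{\left(-18,22 \right)} + S{\left(32,-110 \right)} = 2 - - \frac{1265}{2} = 2 + \frac{1265}{2} = \frac{1269}{2}$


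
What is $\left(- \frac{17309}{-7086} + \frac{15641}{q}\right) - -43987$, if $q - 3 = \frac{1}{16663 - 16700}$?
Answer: $\frac{9597199918}{194865} \approx 49251.0$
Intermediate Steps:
$q = \frac{110}{37}$ ($q = 3 + \frac{1}{16663 - 16700} = 3 + \frac{1}{-37} = 3 - \frac{1}{37} = \frac{110}{37} \approx 2.973$)
$\left(- \frac{17309}{-7086} + \frac{15641}{q}\right) - -43987 = \left(- \frac{17309}{-7086} + \frac{15641}{\frac{110}{37}}\right) - -43987 = \left(\left(-17309\right) \left(- \frac{1}{7086}\right) + 15641 \cdot \frac{37}{110}\right) + 43987 = \left(\frac{17309}{7086} + \frac{578717}{110}\right) + 43987 = \frac{1025673163}{194865} + 43987 = \frac{9597199918}{194865}$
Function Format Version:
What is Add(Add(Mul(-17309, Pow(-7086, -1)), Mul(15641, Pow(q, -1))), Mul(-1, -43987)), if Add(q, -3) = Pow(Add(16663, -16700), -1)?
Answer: Rational(9597199918, 194865) ≈ 49251.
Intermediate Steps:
q = Rational(110, 37) (q = Add(3, Pow(Add(16663, -16700), -1)) = Add(3, Pow(-37, -1)) = Add(3, Rational(-1, 37)) = Rational(110, 37) ≈ 2.9730)
Add(Add(Mul(-17309, Pow(-7086, -1)), Mul(15641, Pow(q, -1))), Mul(-1, -43987)) = Add(Add(Mul(-17309, Pow(-7086, -1)), Mul(15641, Pow(Rational(110, 37), -1))), Mul(-1, -43987)) = Add(Add(Mul(-17309, Rational(-1, 7086)), Mul(15641, Rational(37, 110))), 43987) = Add(Add(Rational(17309, 7086), Rational(578717, 110)), 43987) = Add(Rational(1025673163, 194865), 43987) = Rational(9597199918, 194865)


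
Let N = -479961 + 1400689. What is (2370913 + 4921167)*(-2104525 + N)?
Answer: -8632342427760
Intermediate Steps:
N = 920728
(2370913 + 4921167)*(-2104525 + N) = (2370913 + 4921167)*(-2104525 + 920728) = 7292080*(-1183797) = -8632342427760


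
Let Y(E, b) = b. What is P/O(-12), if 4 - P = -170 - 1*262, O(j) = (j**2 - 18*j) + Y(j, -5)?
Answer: 436/355 ≈ 1.2282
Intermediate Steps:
O(j) = -5 + j**2 - 18*j (O(j) = (j**2 - 18*j) - 5 = -5 + j**2 - 18*j)
P = 436 (P = 4 - (-170 - 1*262) = 4 - (-170 - 262) = 4 - 1*(-432) = 4 + 432 = 436)
P/O(-12) = 436/(-5 + (-12)**2 - 18*(-12)) = 436/(-5 + 144 + 216) = 436/355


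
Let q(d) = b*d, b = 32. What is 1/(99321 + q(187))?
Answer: 1/105305 ≈ 9.4962e-6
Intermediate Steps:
q(d) = 32*d
1/(99321 + q(187)) = 1/(99321 + 32*187) = 1/(99321 + 5984) = 1/105305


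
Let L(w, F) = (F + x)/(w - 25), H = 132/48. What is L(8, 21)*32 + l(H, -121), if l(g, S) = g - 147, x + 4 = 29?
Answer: -15697/68 ≈ -230.84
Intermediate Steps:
x = 25 (x = -4 + 29 = 25)
H = 11/4 (H = 132*(1/48) = 11/4 ≈ 2.7500)
l(g, S) = -147 + g
L(w, F) = (25 + F)/(-25 + w) (L(w, F) = (F + 25)/(w - 25) = (25 + F)/(-25 + w))
L(8, 21)*32 + l(H, -121) = ((25 + 21)/(-25 + 8))*32 + (-147 + 11/4) = (46/(-17))*32 - 577/4 = -1/17*46*32 - 577/4 = -46/17*32 - 577/4 = -1472/17 - 577/4 = -15697/68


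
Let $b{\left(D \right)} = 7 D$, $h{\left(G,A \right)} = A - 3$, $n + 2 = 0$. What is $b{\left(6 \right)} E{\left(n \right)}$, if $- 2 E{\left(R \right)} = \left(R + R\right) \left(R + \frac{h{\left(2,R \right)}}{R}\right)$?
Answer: $42$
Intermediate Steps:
$n = -2$ ($n = -2 + 0 = -2$)
$h{\left(G,A \right)} = -3 + A$
$E{\left(R \right)} = - R \left(R + \frac{-3 + R}{R}\right)$ ($E{\left(R \right)} = - \frac{\left(R + R\right) \left(R + \frac{-3 + R}{R}\right)}{2} = - \frac{2 R \left(R + \frac{-3 + R}{R}\right)}{2} = - R \left(R + \frac{-3 + R}{R}\right)$)
$b{\left(6 \right)} E{\left(n \right)} = 7 \cdot 6 \left(3 - -2 - \left(-2\right)^{2}\right) = 42 \left(3 + 2 - 4\right) = 42 \cdot 1 = 42$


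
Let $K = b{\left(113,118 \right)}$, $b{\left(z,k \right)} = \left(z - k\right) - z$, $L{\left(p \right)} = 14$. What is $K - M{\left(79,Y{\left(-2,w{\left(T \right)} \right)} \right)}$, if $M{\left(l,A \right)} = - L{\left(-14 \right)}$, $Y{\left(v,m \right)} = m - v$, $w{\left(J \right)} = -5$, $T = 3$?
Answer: $-104$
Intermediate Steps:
$b{\left(z,k \right)} = - k$
$K = -118$ ($K = \left(-1\right) 118 = -118$)
$M{\left(l,A \right)} = -14$ ($M{\left(l,A \right)} = \left(-1\right) 14 = -14$)
$K - M{\left(79,Y{\left(-2,w{\left(T \right)} \right)} \right)} = -118 - -14 = -118 + 14 = -104$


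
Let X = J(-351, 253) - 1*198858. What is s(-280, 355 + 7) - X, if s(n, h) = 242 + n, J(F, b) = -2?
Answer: 198822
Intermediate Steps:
X = -198860 (X = -2 - 1*198858 = -2 - 198858 = -198860)
s(-280, 355 + 7) - X = (242 - 280) - 1*(-198860) = -38 + 198860 = 198822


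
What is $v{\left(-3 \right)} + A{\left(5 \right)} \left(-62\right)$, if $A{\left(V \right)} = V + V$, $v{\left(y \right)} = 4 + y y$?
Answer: $-607$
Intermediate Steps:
$v{\left(y \right)} = 4 + y^{2}$
$A{\left(V \right)} = 2 V$
$v{\left(-3 \right)} + A{\left(5 \right)} \left(-62\right) = \left(4 + \left(-3\right)^{2}\right) + 2 \cdot 5 \left(-62\right) = \left(4 + 9\right) + 10 \left(-62\right) = 13 - 620 = -607$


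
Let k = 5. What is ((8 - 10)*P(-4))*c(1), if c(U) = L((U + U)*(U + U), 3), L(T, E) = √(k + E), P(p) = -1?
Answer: 4*√2 ≈ 5.6569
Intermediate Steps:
L(T, E) = √(5 + E)
c(U) = 2*√2 (c(U) = √(5 + 3) = √8 = 2*√2)
((8 - 10)*P(-4))*c(1) = ((8 - 10)*(-1))*(2*√2) = (-2*(-1))*(2*√2) = 2*(2*√2) = 4*√2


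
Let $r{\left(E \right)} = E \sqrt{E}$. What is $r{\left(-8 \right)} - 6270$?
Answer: $-6270 - 16 i \sqrt{2} \approx -6270.0 - 22.627 i$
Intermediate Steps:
$r{\left(E \right)} = E^{\frac{3}{2}}$
$r{\left(-8 \right)} - 6270 = \left(-8\right)^{\frac{3}{2}} - 6270 = - 16 i \sqrt{2} - 6270 = -6270 - 16 i \sqrt{2}$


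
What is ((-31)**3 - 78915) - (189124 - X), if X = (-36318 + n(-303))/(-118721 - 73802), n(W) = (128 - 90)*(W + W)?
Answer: -57339065744/192523 ≈ -2.9783e+5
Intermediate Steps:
n(W) = 76*W (n(W) = 38*(2*W) = 76*W)
X = 59346/192523 (X = (-36318 + 76*(-303))/(-118721 - 73802) = (-36318 - 23028)/(-192523) = -59346*(-1/192523) = 59346/192523 ≈ 0.30825)
((-31)**3 - 78915) - (189124 - X) = ((-31)**3 - 78915) - (189124 - 1*59346/192523) = (-29791 - 78915) - (189124 - 59346/192523) = -108706 - 1*36410660506/192523 = -108706 - 36410660506/192523 = -57339065744/192523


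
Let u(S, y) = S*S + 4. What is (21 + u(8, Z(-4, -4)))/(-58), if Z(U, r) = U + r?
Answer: -89/58 ≈ -1.5345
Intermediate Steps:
u(S, y) = 4 + S² (u(S, y) = S² + 4 = 4 + S²)
(21 + u(8, Z(-4, -4)))/(-58) = (21 + (4 + 8²))/(-58) = -(21 + (4 + 64))/58 = -(21 + 68)/58 = -1/58*89 = -89/58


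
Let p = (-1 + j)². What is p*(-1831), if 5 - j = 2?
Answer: -7324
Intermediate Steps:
j = 3 (j = 5 - 1*2 = 5 - 2 = 3)
p = 4 (p = (-1 + 3)² = 2² = 4)
p*(-1831) = 4*(-1831) = -7324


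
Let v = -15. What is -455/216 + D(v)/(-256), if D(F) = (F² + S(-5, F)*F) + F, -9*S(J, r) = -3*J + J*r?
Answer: -3035/864 ≈ -3.5127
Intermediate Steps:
S(J, r) = J/3 - J*r/9 (S(J, r) = -(-3*J + J*r)/9 = J/3 - J*r/9)
D(F) = F + F² + F*(-5/3 + 5*F/9) (D(F) = (F² + ((⅑)*(-5)*(3 - F))*F) + F = (F² + (-5/3 + 5*F/9)*F) + F = (F² + F*(-5/3 + 5*F/9)) + F = F + F² + F*(-5/3 + 5*F/9))
-455/216 + D(v)/(-256) = -455/216 + ((2/9)*(-15)*(-3 + 7*(-15)))/(-256) = -455*1/216 + ((2/9)*(-15)*(-3 - 105))*(-1/256) = -455/216 + ((2/9)*(-15)*(-108))*(-1/256) = -455/216 + 360*(-1/256) = -455/216 - 45/32 = -3035/864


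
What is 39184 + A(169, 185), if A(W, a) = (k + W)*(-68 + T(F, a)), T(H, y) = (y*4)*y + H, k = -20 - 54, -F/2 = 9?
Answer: 13036514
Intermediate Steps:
F = -18 (F = -2*9 = -18)
k = -74
T(H, y) = H + 4*y² (T(H, y) = (4*y)*y + H = 4*y² + H = H + 4*y²)
A(W, a) = (-86 + 4*a²)*(-74 + W) (A(W, a) = (-74 + W)*(-68 + (-18 + 4*a²)) = (-74 + W)*(-86 + 4*a²) = (-86 + 4*a²)*(-74 + W))
39184 + A(169, 185) = 39184 + (6364 - 296*185² - 86*169 + 4*169*185²) = 39184 + (6364 - 296*34225 - 14534 + 4*169*34225) = 39184 + (6364 - 10130600 - 14534 + 23136100) = 39184 + 12997330 = 13036514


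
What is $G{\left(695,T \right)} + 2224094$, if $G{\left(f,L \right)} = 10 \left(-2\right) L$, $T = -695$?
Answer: $2237994$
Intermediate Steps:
$G{\left(f,L \right)} = - 20 L$
$G{\left(695,T \right)} + 2224094 = \left(-20\right) \left(-695\right) + 2224094 = 13900 + 2224094 = 2237994$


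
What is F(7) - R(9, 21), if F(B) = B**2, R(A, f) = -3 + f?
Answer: 31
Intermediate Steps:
F(7) - R(9, 21) = 7**2 - (-3 + 21) = 49 - 1*18 = 49 - 18 = 31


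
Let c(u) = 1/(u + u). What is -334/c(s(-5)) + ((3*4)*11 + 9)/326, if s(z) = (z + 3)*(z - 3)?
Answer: -3484147/326 ≈ -10688.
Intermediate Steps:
s(z) = (-3 + z)*(3 + z) (s(z) = (3 + z)*(-3 + z) = (-3 + z)*(3 + z))
c(u) = 1/(2*u)
-334/c(s(-5)) + ((3*4)*11 + 9)/326 = -334/(1/(2*(-9 + (-5)**2))) + ((3*4)*11 + 9)/326 = -334/(1/(2*(-9 + 25))) + (12*11 + 9)*(1/326) = -334/((1/2)/16) + (132 + 9)*(1/326) = -334/((1/2)*(1/16)) + 141*(1/326) = -334/1/32 + 141/326 = -334*32 + 141/326 = -10688 + 141/326 = -3484147/326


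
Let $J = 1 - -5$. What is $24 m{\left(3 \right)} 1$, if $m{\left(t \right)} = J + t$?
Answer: $216$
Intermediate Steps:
$J = 6$ ($J = 1 + 5 = 6$)
$m{\left(t \right)} = 6 + t$
$24 m{\left(3 \right)} 1 = 24 \left(6 + 3\right) 1 = 24 \cdot 9 \cdot 1 = 216 \cdot 1 = 216$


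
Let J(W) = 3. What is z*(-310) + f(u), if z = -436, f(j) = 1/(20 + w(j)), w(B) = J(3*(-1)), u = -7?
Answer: 3108681/23 ≈ 1.3516e+5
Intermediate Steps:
w(B) = 3
f(j) = 1/23 (f(j) = 1/(20 + 3) = 1/23)
z*(-310) + f(u) = -436*(-310) + 1/23 = 135160 + 1/23 = 3108681/23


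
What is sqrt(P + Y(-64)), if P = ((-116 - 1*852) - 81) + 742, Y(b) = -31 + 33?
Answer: I*sqrt(305) ≈ 17.464*I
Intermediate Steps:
Y(b) = 2
P = -307 (P = ((-116 - 852) - 81) + 742 = (-968 - 81) + 742 = -1049 + 742 = -307)
sqrt(P + Y(-64)) = sqrt(-307 + 2) = sqrt(-305) = I*sqrt(305)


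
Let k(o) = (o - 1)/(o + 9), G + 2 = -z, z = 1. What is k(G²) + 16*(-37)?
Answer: -5324/9 ≈ -591.56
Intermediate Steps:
G = -3 (G = -2 - 1*1 = -2 - 1 = -3)
k(o) = (-1 + o)/(9 + o)
k(G²) + 16*(-37) = (-1 + (-3)²)/(9 + (-3)²) + 16*(-37) = (-1 + 9)/(9 + 9) - 592 = 8/18 - 592 = (1/18)*8 - 592 = 4/9 - 592 = -5324/9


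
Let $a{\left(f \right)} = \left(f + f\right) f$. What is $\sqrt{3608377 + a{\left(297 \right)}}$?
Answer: $\sqrt{3784795} \approx 1945.5$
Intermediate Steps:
$a{\left(f \right)} = 2 f^{2}$ ($a{\left(f \right)} = 2 f f = 2 f^{2}$)
$\sqrt{3608377 + a{\left(297 \right)}} = \sqrt{3608377 + 2 \cdot 297^{2}} = \sqrt{3608377 + 2 \cdot 88209} = \sqrt{3608377 + 176418} = \sqrt{3784795}$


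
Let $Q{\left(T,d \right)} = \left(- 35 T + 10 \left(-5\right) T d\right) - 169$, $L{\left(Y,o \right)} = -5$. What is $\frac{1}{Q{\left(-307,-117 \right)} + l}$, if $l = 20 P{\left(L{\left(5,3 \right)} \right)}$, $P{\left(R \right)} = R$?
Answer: $- \frac{1}{1785474} \approx -5.6008 \cdot 10^{-7}$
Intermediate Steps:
$Q{\left(T,d \right)} = -169 - 35 T - 50 T d$ ($Q{\left(T,d \right)} = \left(- 35 T + - 50 T d\right) - 169 = \left(- 35 T - 50 T d\right) - 169 = -169 - 35 T - 50 T d$)
$l = -100$ ($l = 20 \left(-5\right) = -100$)
$\frac{1}{Q{\left(-307,-117 \right)} + l} = \frac{1}{\left(-169 - -10745 - \left(-15350\right) \left(-117\right)\right) - 100} = \frac{1}{\left(-169 + 10745 - 1795950\right) - 100} = \frac{1}{-1785374 - 100} = \frac{1}{-1785474} = - \frac{1}{1785474}$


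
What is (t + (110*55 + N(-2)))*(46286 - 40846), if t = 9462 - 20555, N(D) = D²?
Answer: -27412160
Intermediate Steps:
t = -11093
(t + (110*55 + N(-2)))*(46286 - 40846) = (-11093 + (110*55 + (-2)²))*(46286 - 40846) = (-11093 + (6050 + 4))*5440 = (-11093 + 6054)*5440 = -5039*5440 = -27412160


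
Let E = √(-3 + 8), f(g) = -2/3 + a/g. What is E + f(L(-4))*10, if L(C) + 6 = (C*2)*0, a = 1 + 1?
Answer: -10 + √5 ≈ -7.7639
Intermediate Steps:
a = 2
L(C) = -6 (L(C) = -6 + (C*2)*0 = -6 + (2*C)*0 = -6 + 0 = -6)
f(g) = -⅔ + 2/g (f(g) = -2/3 + 2/g = -2*⅓ + 2/g = -⅔ + 2/g)
E = √5 ≈ 2.2361
E + f(L(-4))*10 = √5 + (-⅔ + 2/(-6))*10 = √5 + (-⅔ + 2*(-⅙))*10 = √5 + (-⅔ - ⅓)*10 = √5 - 1*10 = √5 - 10 = -10 + √5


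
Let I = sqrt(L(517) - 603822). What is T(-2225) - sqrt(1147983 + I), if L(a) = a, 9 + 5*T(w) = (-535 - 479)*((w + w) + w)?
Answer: 6768441/5 - sqrt(1147983 + I*sqrt(603305)) ≈ 1.3526e+6 - 0.36247*I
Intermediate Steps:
T(w) = -9/5 - 3042*w/5 (T(w) = -9/5 + ((-535 - 479)*((w + w) + w))/5 = -9/5 + (-1014*(2*w + w))/5 = -9/5 + (-3042*w)/5 = -9/5 - 3042*w/5)
I = I*sqrt(603305) (I = sqrt(517 - 603822) = sqrt(-603305) = I*sqrt(603305) ≈ 776.73*I)
T(-2225) - sqrt(1147983 + I) = (-9/5 - 3042/5*(-2225)) - sqrt(1147983 + I*sqrt(603305)) = (-9/5 + 1353690) - sqrt(1147983 + I*sqrt(603305)) = 6768441/5 - sqrt(1147983 + I*sqrt(603305))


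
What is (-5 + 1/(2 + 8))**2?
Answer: 2401/100 ≈ 24.010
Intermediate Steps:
(-5 + 1/(2 + 8))**2 = (-5 + 1/10)**2 = (-49/10)**2 = 2401/100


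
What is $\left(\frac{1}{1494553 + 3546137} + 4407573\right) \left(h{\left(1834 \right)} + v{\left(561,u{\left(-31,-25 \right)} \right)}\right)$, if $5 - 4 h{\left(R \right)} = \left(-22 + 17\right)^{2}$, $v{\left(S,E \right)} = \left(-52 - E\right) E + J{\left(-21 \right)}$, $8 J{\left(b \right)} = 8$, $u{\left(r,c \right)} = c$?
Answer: $\frac{14907747336543941}{5040690} \approx 2.9575 \cdot 10^{9}$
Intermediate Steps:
$J{\left(b \right)} = 1$ ($J{\left(b \right)} = \frac{1}{8} \cdot 8 = 1$)
$v{\left(S,E \right)} = 1 + E \left(-52 - E\right)$ ($v{\left(S,E \right)} = \left(-52 - E\right) E + 1 = E \left(-52 - E\right) + 1 = 1 + E \left(-52 - E\right)$)
$h{\left(R \right)} = -5$ ($h{\left(R \right)} = \frac{5}{4} - \frac{\left(-22 + 17\right)^{2}}{4} = \frac{5}{4} - \frac{\left(-5\right)^{2}}{4} = \frac{5}{4} - \frac{25}{4} = -5$)
$\left(\frac{1}{1494553 + 3546137} + 4407573\right) \left(h{\left(1834 \right)} + v{\left(561,u{\left(-31,-25 \right)} \right)}\right) = \left(\frac{1}{1494553 + 3546137} + 4407573\right) \left(-5 - -676\right) = \left(\frac{1}{5040690} + 4407573\right) \left(-5 + \left(1 - 625 + 1300\right)\right) = \frac{22217209145371 \left(-5 + 676\right)}{5040690} = \frac{22217209145371}{5040690} \cdot 671 = \frac{14907747336543941}{5040690}$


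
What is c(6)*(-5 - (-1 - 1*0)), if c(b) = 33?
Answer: -132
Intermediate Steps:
c(6)*(-5 - (-1 - 1*0)) = 33*(-5 - (-1 - 1*0)) = 33*(-5 - (-1 + 0)) = 33*(-5 - 1*(-1)) = 33*(-5 + 1) = 33*(-4) = -132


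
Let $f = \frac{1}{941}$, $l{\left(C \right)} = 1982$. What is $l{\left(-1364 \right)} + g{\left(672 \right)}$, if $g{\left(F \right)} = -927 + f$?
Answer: $\frac{992756}{941} \approx 1055.0$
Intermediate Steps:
$f = \frac{1}{941} \approx 0.0010627$
$g{\left(F \right)} = - \frac{872306}{941}$ ($g{\left(F \right)} = -927 + \frac{1}{941} = - \frac{872306}{941}$)
$l{\left(-1364 \right)} + g{\left(672 \right)} = 1982 - \frac{872306}{941} = \frac{992756}{941}$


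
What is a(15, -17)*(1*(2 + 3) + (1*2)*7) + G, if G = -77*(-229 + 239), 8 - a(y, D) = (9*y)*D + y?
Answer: 42702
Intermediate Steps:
a(y, D) = 8 - y - 9*D*y (a(y, D) = 8 - ((9*y)*D + y) = 8 - (9*D*y + y) = 8 - (y + 9*D*y) = 8 + (-y - 9*D*y) = 8 - y - 9*D*y)
G = -770 (G = -77*10 = -770)
a(15, -17)*(1*(2 + 3) + (1*2)*7) + G = (8 - 1*15 - 9*(-17)*15)*(1*(2 + 3) + (1*2)*7) - 770 = (8 - 15 + 2295)*(1*5 + 2*7) - 770 = 2288*(5 + 14) - 770 = 2288*19 - 770 = 43472 - 770 = 42702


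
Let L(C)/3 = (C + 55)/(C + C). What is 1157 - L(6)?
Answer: 4567/4 ≈ 1141.8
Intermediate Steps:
L(C) = 3*(55 + C)/(2*C) (L(C) = 3*((C + 55)/(C + C)) = 3*((55 + C)/((2*C))) = 3*((55 + C)*(1/(2*C))) = 3*((55 + C)/(2*C)) = 3*(55 + C)/(2*C))
1157 - L(6) = 1157 - 3*(55 + 6)/(2*6) = 1157 - 3*61/(2*6) = 1157 - 1*61/4 = 1157 - 61/4 = 4567/4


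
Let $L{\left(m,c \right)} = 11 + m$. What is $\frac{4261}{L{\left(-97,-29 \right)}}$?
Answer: $- \frac{4261}{86} \approx -49.547$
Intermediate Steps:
$\frac{4261}{L{\left(-97,-29 \right)}} = \frac{4261}{11 - 97} = \frac{4261}{-86} = 4261 \left(- \frac{1}{86}\right) = - \frac{4261}{86}$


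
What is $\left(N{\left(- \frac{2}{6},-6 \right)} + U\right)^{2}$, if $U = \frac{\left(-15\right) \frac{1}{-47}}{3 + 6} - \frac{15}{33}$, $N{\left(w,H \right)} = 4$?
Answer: $\frac{30846916}{2405601} \approx 12.823$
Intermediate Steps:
$U = - \frac{650}{1551}$ ($U = \frac{\left(-15\right) \left(- \frac{1}{47}\right)}{9} - \frac{5}{11} = \frac{15}{47} \cdot \frac{1}{9} - \frac{5}{11} = \frac{5}{141} - \frac{5}{11} = - \frac{650}{1551} \approx -0.41908$)
$\left(N{\left(- \frac{2}{6},-6 \right)} + U\right)^{2} = \left(4 - \frac{650}{1551}\right)^{2} = \left(\frac{5554}{1551}\right)^{2} = \frac{30846916}{2405601}$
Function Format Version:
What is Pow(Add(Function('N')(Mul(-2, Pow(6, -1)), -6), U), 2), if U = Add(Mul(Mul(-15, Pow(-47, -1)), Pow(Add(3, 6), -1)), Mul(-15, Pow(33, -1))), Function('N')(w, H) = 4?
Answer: Rational(30846916, 2405601) ≈ 12.823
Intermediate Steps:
U = Rational(-650, 1551) (U = Add(Mul(Mul(-15, Rational(-1, 47)), Pow(9, -1)), Mul(-15, Rational(1, 33))) = Add(Mul(Rational(15, 47), Rational(1, 9)), Rational(-5, 11)) = Add(Rational(5, 141), Rational(-5, 11)) = Rational(-650, 1551) ≈ -0.41908)
Pow(Add(Function('N')(Mul(-2, Pow(6, -1)), -6), U), 2) = Pow(Add(4, Rational(-650, 1551)), 2) = Pow(Rational(5554, 1551), 2) = Rational(30846916, 2405601)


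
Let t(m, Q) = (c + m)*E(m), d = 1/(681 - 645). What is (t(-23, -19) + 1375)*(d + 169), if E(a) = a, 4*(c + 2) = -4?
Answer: 12005705/36 ≈ 3.3349e+5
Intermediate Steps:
c = -3 (c = -2 + (1/4)*(-4) = -2 - 1 = -3)
d = 1/36 ≈ 0.027778
t(m, Q) = m*(-3 + m) (t(m, Q) = (-3 + m)*m = m*(-3 + m))
(t(-23, -19) + 1375)*(d + 169) = (-23*(-3 - 23) + 1375)*(1/36 + 169) = (-23*(-26) + 1375)*(6085/36) = (598 + 1375)*(6085/36) = 1973*(6085/36) = 12005705/36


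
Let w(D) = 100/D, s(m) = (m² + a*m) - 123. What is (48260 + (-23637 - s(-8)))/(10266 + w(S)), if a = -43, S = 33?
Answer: 401577/169439 ≈ 2.3700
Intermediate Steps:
s(m) = -123 + m² - 43*m (s(m) = (m² - 43*m) - 123 = -123 + m² - 43*m)
(48260 + (-23637 - s(-8)))/(10266 + w(S)) = (48260 + (-23637 - (-123 + (-8)² - 43*(-8))))/(10266 + 100/33) = (48260 + (-23637 - (-123 + 64 + 344)))/(10266 + 100*(1/33)) = (48260 + (-23637 - 1*285))/(10266 + 100/33) = (48260 + (-23637 - 285))/(338878/33) = (48260 - 23922)*(33/338878) = 24338*(33/338878) = 401577/169439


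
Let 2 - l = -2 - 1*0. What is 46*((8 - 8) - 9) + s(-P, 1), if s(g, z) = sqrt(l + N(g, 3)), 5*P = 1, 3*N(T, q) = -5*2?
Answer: -414 + sqrt(6)/3 ≈ -413.18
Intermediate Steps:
N(T, q) = -10/3 (N(T, q) = (-5*2)/3 = (1/3)*(-10) = -10/3)
P = 1/5 (P = (1/5)*1 = 1/5 ≈ 0.20000)
l = 4 (l = 2 - (-2 - 1*0) = 2 - (-2 + 0) = 2 - 1*(-2) = 2 + 2 = 4)
s(g, z) = sqrt(6)/3 (s(g, z) = sqrt(4 - 10/3) = sqrt(2/3) = sqrt(6)/3)
46*((8 - 8) - 9) + s(-P, 1) = 46*((8 - 8) - 9) + sqrt(6)/3 = 46*(0 - 9) + sqrt(6)/3 = 46*(-9) + sqrt(6)/3 = -414 + sqrt(6)/3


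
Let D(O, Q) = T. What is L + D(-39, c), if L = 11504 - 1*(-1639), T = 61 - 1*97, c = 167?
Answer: 13107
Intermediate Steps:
T = -36 (T = 61 - 97 = -36)
D(O, Q) = -36
L = 13143 (L = 11504 + 1639 = 13143)
L + D(-39, c) = 13143 - 36 = 13107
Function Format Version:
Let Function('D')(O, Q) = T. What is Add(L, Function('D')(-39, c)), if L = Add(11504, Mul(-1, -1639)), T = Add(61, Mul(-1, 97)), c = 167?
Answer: 13107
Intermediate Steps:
T = -36 (T = Add(61, -97) = -36)
Function('D')(O, Q) = -36
L = 13143 (L = Add(11504, 1639) = 13143)
Add(L, Function('D')(-39, c)) = Add(13143, -36) = 13107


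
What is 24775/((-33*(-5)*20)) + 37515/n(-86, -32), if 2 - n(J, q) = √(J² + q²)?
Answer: -195463/138864 - 37515*√2105/4208 ≈ -410.44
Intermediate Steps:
n(J, q) = 2 - √(J² + q²)
24775/((-33*(-5)*20)) + 37515/n(-86, -32) = 24775/((-33*(-5)*20)) + 37515/(2 - √((-86)² + (-32)²)) = 24775/((165*20)) + 37515/(2 - √(7396 + 1024)) = 24775/3300 + 37515/(2 - √8420) = 24775*(1/3300) + 37515/(2 - 2*√2105) = 991/132 + 37515/(2 - 2*√2105)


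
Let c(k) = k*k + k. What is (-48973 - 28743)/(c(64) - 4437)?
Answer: 77716/277 ≈ 280.56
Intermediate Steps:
c(k) = k + k² (c(k) = k² + k = k + k²)
(-48973 - 28743)/(c(64) - 4437) = (-48973 - 28743)/(64*(1 + 64) - 4437) = -77716/(64*65 - 4437) = -77716/(4160 - 4437) = -77716/(-277) = -77716*(-1/277) = 77716/277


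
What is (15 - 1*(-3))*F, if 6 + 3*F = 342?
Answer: 2016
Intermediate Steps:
F = 112 (F = -2 + (⅓)*342 = -2 + 114 = 112)
(15 - 1*(-3))*F = (15 - 1*(-3))*112 = (15 + 3)*112 = 18*112 = 2016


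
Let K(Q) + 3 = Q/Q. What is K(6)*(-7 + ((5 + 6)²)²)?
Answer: -29268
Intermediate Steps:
K(Q) = -2 (K(Q) = -3 + Q/Q = -3 + 1 = -2)
K(6)*(-7 + ((5 + 6)²)²) = -2*(-7 + ((5 + 6)²)²) = -2*(-7 + (11²)²) = -2*(-7 + 121²) = -2*(-7 + 14641) = -2*14634 = -29268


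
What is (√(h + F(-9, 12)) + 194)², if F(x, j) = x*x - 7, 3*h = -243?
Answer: (194 + I*√7)² ≈ 37629.0 + 1026.6*I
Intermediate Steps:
h = -81 (h = (⅓)*(-243) = -81)
F(x, j) = -7 + x² (F(x, j) = x² - 7 = -7 + x²)
(√(h + F(-9, 12)) + 194)² = (√(-81 + (-7 + (-9)²)) + 194)² = (√(-81 + (-7 + 81)) + 194)² = (√(-81 + 74) + 194)² = (√(-7) + 194)² = (I*√7 + 194)² = (194 + I*√7)²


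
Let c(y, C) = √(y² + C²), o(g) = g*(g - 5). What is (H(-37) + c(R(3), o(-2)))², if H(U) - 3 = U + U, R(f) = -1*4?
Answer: 5253 - 284*√53 ≈ 3185.4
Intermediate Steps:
R(f) = -4
o(g) = g*(-5 + g)
H(U) = 3 + 2*U (H(U) = 3 + (U + U) = 3 + 2*U)
c(y, C) = √(C² + y²)
(H(-37) + c(R(3), o(-2)))² = ((3 + 2*(-37)) + √((-2*(-5 - 2))² + (-4)²))² = ((3 - 74) + √((-2*(-7))² + 16))² = (-71 + √(14² + 16))² = (-71 + √(196 + 16))² = (-71 + √212)² = (-71 + 2*√53)²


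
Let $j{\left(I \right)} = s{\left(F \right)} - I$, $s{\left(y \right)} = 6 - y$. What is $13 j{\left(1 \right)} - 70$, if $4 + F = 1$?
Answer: $34$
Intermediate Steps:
$F = -3$ ($F = -4 + 1 = -3$)
$j{\left(I \right)} = 9 - I$ ($j{\left(I \right)} = \left(6 - -3\right) - I = \left(6 + 3\right) - I = 9 - I$)
$13 j{\left(1 \right)} - 70 = 13 \left(9 - 1\right) - 70 = 13 \cdot 8 - 70 = 104 - 70 = 34$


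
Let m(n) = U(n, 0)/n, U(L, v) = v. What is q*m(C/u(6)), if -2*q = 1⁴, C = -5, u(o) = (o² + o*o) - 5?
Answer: 0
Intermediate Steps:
u(o) = -5 + 2*o² (u(o) = (o² + o²) - 5 = 2*o² - 5 = -5 + 2*o²)
m(n) = 0 (m(n) = 0/n = 0)
q = -½ (q = -½*1⁴ = -½*1 = -½ ≈ -0.50000)
q*m(C/u(6)) = -½*0 = 0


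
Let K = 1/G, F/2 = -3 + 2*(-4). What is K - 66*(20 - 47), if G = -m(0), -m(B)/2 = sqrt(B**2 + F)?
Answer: 1782 - I*sqrt(22)/44 ≈ 1782.0 - 0.1066*I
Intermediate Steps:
F = -22 (F = 2*(-3 + 2*(-4)) = 2*(-3 - 8) = 2*(-11) = -22)
m(B) = -2*sqrt(-22 + B**2) (m(B) = -2*sqrt(B**2 - 22) = -2*sqrt(-22 + B**2))
G = 2*I*sqrt(22) (G = -(-2)*sqrt(-22 + 0**2) = -(-2)*sqrt(-22 + 0) = -(-2)*sqrt(-22) = -(-2)*I*sqrt(22) = 2*I*sqrt(22) ≈ 9.3808*I)
K = -I*sqrt(22)/44 (K = 1/(2*I*sqrt(22)) = -I*sqrt(22)/44 ≈ -0.1066*I)
K - 66*(20 - 47) = -I*sqrt(22)/44 - 66*(20 - 47) = -I*sqrt(22)/44 - 66*(-27) = -I*sqrt(22)/44 - 1*(-1782) = -I*sqrt(22)/44 + 1782 = 1782 - I*sqrt(22)/44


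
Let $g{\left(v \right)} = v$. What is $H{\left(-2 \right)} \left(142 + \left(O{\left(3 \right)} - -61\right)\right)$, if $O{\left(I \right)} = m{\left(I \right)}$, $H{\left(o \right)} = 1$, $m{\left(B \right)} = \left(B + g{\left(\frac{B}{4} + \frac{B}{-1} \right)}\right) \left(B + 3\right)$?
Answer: $\frac{415}{2} \approx 207.5$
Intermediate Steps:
$m{\left(B \right)} = \frac{B \left(3 + B\right)}{4}$ ($m{\left(B \right)} = \left(B + \left(\frac{B}{4} + \frac{B}{-1}\right)\right) \left(B + 3\right) = \left(B + \left(B \frac{1}{4} + B \left(-1\right)\right)\right) \left(3 + B\right) = \left(B + \left(\frac{B}{4} - B\right)\right) \left(3 + B\right) = \left(B - \frac{3 B}{4}\right) \left(3 + B\right) = \frac{B}{4} \left(3 + B\right) = \frac{B \left(3 + B\right)}{4}$)
$O{\left(I \right)} = \frac{I \left(3 + I\right)}{4}$
$H{\left(-2 \right)} \left(142 + \left(O{\left(3 \right)} - -61\right)\right) = 1 \left(142 + \left(\frac{1}{4} \cdot 3 \left(3 + 3\right) - -61\right)\right) = 1 \left(142 + \left(\frac{1}{4} \cdot 3 \cdot 6 + 61\right)\right) = 1 \left(142 + \left(\frac{9}{2} + 61\right)\right) = 1 \left(142 + \frac{131}{2}\right) = 1 \cdot \frac{415}{2} = \frac{415}{2}$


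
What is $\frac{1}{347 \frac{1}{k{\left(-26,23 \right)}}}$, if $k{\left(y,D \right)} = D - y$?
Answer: $\frac{49}{347} \approx 0.14121$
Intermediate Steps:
$\frac{1}{347 \frac{1}{k{\left(-26,23 \right)}}} = \frac{1}{347 \frac{1}{23 - -26}} = \frac{1}{347 \frac{1}{23 + 26}} = \frac{1}{347 \cdot \frac{1}{49}} = \frac{1}{\frac{347}{49}} = \frac{49}{347}$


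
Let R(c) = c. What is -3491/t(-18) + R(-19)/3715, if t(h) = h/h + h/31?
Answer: -402041262/48295 ≈ -8324.7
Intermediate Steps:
t(h) = 1 + h/31 (t(h) = 1 + h*(1/31) = 1 + h/31)
-3491/t(-18) + R(-19)/3715 = -3491/(1 + (1/31)*(-18)) - 19/3715 = -3491/(1 - 18/31) - 19*1/3715 = -3491/13/31 - 19/3715 = -3491*31/13 - 19/3715 = -108221/13 - 19/3715 = -402041262/48295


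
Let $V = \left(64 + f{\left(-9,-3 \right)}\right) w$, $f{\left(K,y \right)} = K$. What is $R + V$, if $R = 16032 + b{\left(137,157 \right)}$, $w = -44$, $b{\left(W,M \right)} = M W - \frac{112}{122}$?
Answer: $\frac{2142325}{61} \approx 35120.0$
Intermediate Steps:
$b{\left(W,M \right)} = - \frac{56}{61} + M W$ ($b{\left(W,M \right)} = M W - \frac{56}{61} = - \frac{56}{61} + M W$)
$V = -2420$ ($V = \left(64 - 9\right) \left(-44\right) = 55 \left(-44\right) = -2420$)
$R = \frac{2289945}{61}$ ($R = 16032 + \left(- \frac{56}{61} + 157 \cdot 137\right) = 16032 + \left(- \frac{56}{61} + 21509\right) = 16032 + \frac{1311993}{61} = \frac{2289945}{61} \approx 37540.0$)
$R + V = \frac{2289945}{61} - 2420 = \frac{2142325}{61}$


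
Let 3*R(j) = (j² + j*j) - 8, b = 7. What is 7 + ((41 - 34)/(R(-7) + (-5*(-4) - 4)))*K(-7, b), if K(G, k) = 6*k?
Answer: 308/23 ≈ 13.391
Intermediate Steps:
R(j) = -8/3 + 2*j²/3 (R(j) = ((j² + j*j) - 8)/3 = ((j² + j²) - 8)/3 = (2*j² - 8)/3 = (-8 + 2*j²)/3 = -8/3 + 2*j²/3)
7 + ((41 - 34)/(R(-7) + (-5*(-4) - 4)))*K(-7, b) = 7 + ((41 - 34)/((-8/3 + (⅔)*(-7)²) + (-5*(-4) - 4)))*(6*7) = 7 + (7/((-8/3 + (⅔)*49) + (20 - 4)))*42 = 7 + (7/((-8/3 + 98/3) + 16))*42 = 7 + (7/(30 + 16))*42 = 7 + (7/46)*42 = 7 + 147/23 = 308/23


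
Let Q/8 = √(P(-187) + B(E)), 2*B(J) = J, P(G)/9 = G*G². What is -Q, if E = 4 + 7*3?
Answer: -4*I*√235411258 ≈ -61373.0*I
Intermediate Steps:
P(G) = 9*G³ (P(G) = 9*(G*G²) = 9*G³)
E = 25 (E = 4 + 21 = 25)
B(J) = J/2
Q = 4*I*√235411258 (Q = 8*√(9*(-187)³ + (½)*25) = 8*√(9*(-6539203) + 25/2) = 8*√(-58852827 + 25/2) = 8*√(-117705629/2) = 8*(I*√235411258/2) = 4*I*√235411258 ≈ 61373.0*I)
-Q = -4*I*√235411258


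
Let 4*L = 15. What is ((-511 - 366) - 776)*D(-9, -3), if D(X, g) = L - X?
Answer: -84303/4 ≈ -21076.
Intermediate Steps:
L = 15/4 (L = (¼)*15 = 15/4 ≈ 3.7500)
D(X, g) = 15/4 - X
((-511 - 366) - 776)*D(-9, -3) = ((-511 - 366) - 776)*(15/4 - 1*(-9)) = (-877 - 776)*(15/4 + 9) = -1653*51/4 = -84303/4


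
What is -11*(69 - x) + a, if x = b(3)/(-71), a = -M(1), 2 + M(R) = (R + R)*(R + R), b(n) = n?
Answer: -54064/71 ≈ -761.46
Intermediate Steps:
M(R) = -2 + 4*R² (M(R) = -2 + (R + R)*(R + R) = -2 + (2*R)*(2*R) = -2 + 4*R²)
a = -2 (a = -(-2 + 4*1²) = -(-2 + 4*1) = -(-2 + 4) = -1*2 = -2)
x = -3/71 (x = 3/(-71) = 3*(-1/71) = -3/71 ≈ -0.042253)
-11*(69 - x) + a = -11*(69 - 1*(-3/71)) - 2 = -11*(69 + 3/71) - 2 = -11*4902/71 - 2 = -53922/71 - 2 = -54064/71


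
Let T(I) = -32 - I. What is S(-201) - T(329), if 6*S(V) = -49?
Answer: 2117/6 ≈ 352.83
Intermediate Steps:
S(V) = -49/6 (S(V) = (1/6)*(-49) = -49/6)
S(-201) - T(329) = -49/6 - (-32 - 1*329) = -49/6 - (-32 - 329) = -49/6 - 1*(-361) = -49/6 + 361 = 2117/6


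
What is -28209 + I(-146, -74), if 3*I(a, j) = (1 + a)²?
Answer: -63602/3 ≈ -21201.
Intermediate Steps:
I(a, j) = (1 + a)²/3
-28209 + I(-146, -74) = -28209 + (1 - 146)²/3 = -28209 + (⅓)*(-145)² = -28209 + (⅓)*21025 = -28209 + 21025/3 = -63602/3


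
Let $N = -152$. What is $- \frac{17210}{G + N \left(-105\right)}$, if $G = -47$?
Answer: $- \frac{17210}{15913} \approx -1.0815$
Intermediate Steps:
$- \frac{17210}{G + N \left(-105\right)} = - \frac{17210}{-47 - -15960} = - \frac{17210}{-47 + 15960} = - \frac{17210}{15913}$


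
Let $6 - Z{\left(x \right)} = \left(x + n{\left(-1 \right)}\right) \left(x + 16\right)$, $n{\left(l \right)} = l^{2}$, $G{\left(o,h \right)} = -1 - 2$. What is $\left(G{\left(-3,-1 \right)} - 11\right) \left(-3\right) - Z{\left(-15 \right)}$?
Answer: $22$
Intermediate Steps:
$G{\left(o,h \right)} = -3$ ($G{\left(o,h \right)} = -1 - 2 = -3$)
$Z{\left(x \right)} = 6 - \left(1 + x\right) \left(16 + x\right)$ ($Z{\left(x \right)} = 6 - \left(x + \left(-1\right)^{2}\right) \left(x + 16\right) = 6 - \left(x + 1\right) \left(16 + x\right) = 6 - \left(1 + x\right) \left(16 + x\right)$)
$\left(G{\left(-3,-1 \right)} - 11\right) \left(-3\right) - Z{\left(-15 \right)} = \left(-3 - 11\right) \left(-3\right) - \left(-10 - \left(-15\right)^{2} - -255\right) = \left(-14\right) \left(-3\right) - \left(-10 - 225 + 255\right) = 42 - \left(-10 - 225 + 255\right) = 42 - 20 = 22$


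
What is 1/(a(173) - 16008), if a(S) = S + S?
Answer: -1/15662 ≈ -6.3849e-5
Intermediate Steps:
a(S) = 2*S
1/(a(173) - 16008) = 1/(2*173 - 16008) = 1/(346 - 16008) = 1/(-15662) = -1/15662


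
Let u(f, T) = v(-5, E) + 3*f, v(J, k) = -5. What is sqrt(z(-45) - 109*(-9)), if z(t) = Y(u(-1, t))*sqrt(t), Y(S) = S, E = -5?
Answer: sqrt(981 - 24*I*sqrt(5)) ≈ 31.333 - 0.85639*I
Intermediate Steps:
u(f, T) = -5 + 3*f
z(t) = -8*sqrt(t) (z(t) = (-5 + 3*(-1))*sqrt(t) = (-5 - 3)*sqrt(t) = -8*sqrt(t))
sqrt(z(-45) - 109*(-9)) = sqrt(-24*I*sqrt(5) - 109*(-9)) = sqrt(-24*I*sqrt(5) + 981) = sqrt(981 - 24*I*sqrt(5))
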